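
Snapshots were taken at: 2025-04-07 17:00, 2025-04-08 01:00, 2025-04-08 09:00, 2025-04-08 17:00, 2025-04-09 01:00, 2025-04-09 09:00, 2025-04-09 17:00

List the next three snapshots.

2025-04-10 01:00, 2025-04-10 09:00, 2025-04-10 17:00

Gaps: 8, 8, 8, 8, 8, 8 hours — each event is 8 hours after the previous one.
2025-04-09 17:00 + 8 h = 2025-04-10 01:00.
2025-04-10 01:00 + 8 h = 2025-04-10 09:00.
2025-04-10 09:00 + 8 h = 2025-04-10 17:00.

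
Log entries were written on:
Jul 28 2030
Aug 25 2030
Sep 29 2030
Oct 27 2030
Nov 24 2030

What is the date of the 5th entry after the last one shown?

Every date is a Sunday; gaps 28, 35, 28, 28 days.
Each is the last Sunday of its month (at least one falls on the 29th or later, ruling out '4th Sunday').
December 2030 ends with Sunday Dec 29 2030.
Last Sunday of January 2031: Jan 26 2031.
Last Sunday of February 2031: Feb 23 2031.
March 2031 ends with Sunday Mar 30 2031.
April 2031 ends with Sunday Apr 27 2031.

Apr 27 2031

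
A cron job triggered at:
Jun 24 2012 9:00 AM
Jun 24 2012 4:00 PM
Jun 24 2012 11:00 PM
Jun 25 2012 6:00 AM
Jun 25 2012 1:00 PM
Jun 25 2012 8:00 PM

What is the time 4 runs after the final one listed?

Jun 27 2012 12:00 AM

Gaps: 7, 7, 7, 7, 7 hours — each event is 7 hours after the previous one.
Jun 25 2012 8:00 PM + 7 h = Jun 26 2012 3:00 AM.
Jun 26 2012 3:00 AM + 7 h = Jun 26 2012 10:00 AM.
Jun 26 2012 10:00 AM + 7 h = Jun 26 2012 5:00 PM.
Jun 26 2012 5:00 PM + 7 h = Jun 27 2012 12:00 AM.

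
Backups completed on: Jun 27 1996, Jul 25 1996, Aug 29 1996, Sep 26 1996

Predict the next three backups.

All Thursdays; the gaps (28, 35, 28) vary with month length.
This is the last Thursday of each month.
October 1996 ends with Thursday Oct 31 1996.
Last Thursday of November 1996: Nov 28 1996.
Last Thursday of December 1996: Dec 26 1996.

Oct 31 1996, Nov 28 1996, Dec 26 1996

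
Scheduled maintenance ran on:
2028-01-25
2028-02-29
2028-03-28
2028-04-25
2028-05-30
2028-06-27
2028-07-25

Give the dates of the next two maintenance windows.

2028-08-29, 2028-09-26

These are Tuesdays with 35, 28, 28, 35, 28, 28-day gaps.
Each is the final Tuesday of its month — 2028-02-29 is past the 28th, so '4th Tuesday' doesn't fit.
Last Tuesday of August 2028: 2028-08-29.
Last Tuesday of September 2028: 2028-09-26.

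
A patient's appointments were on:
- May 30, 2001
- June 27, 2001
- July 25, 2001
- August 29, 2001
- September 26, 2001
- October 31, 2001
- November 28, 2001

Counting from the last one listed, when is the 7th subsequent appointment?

June 26, 2002

These are Wednesdays with 28, 28, 35, 28, 35, 28-day gaps.
Each is the final Wednesday of its month — May 30, 2001 is past the 28th, so '4th Wednesday' doesn't fit.
December 2001 ends with Wednesday December 26, 2001.
Last Wednesday of January 2002: January 30, 2002.
February 2002 ends with Wednesday February 27, 2002.
March 2002 ends with Wednesday March 27, 2002.
April 2002 ends with Wednesday April 24, 2002.
May 2002 ends with Wednesday May 29, 2002.
Last Wednesday of June 2002: June 26, 2002.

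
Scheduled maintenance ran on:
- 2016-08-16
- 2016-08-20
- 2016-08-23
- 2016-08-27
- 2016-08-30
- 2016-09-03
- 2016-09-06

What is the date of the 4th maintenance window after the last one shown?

2016-09-20

Gaps: 4, 3, 4, 3, 4, 3 days — not constant, but cyclic with period 2.
The events fall on every Tuesday and Saturday.
The following Saturday is 2016-09-10.
The following Tuesday is 2016-09-13.
Next Saturday: 2016-09-17.
Next Tuesday: 2016-09-20.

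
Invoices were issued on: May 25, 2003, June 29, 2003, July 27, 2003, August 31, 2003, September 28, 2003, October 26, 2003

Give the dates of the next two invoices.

These are Sundays with 35, 28, 35, 28, 28-day gaps.
Each is the final Sunday of its month — June 29, 2003 is past the 28th, so '4th Sunday' doesn't fit.
Last Sunday of November 2003: November 30, 2003.
Last Sunday of December 2003: December 28, 2003.

November 30, 2003; December 28, 2003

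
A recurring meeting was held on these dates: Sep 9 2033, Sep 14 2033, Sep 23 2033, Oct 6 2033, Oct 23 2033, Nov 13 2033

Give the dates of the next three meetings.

Dec 8 2033, Jan 6 2034, Feb 8 2034

Intervals are 5, 9, 13, 17, 21 days — an arithmetic progression with common difference 4.
Next gap: 25 days. Nov 13 2033 + 25 days = Dec 8 2033.
Next gap: 29 days. Dec 8 2033 + 29 days = Jan 6 2034.
Next gap: 33 days. Jan 6 2034 + 33 days = Feb 8 2034.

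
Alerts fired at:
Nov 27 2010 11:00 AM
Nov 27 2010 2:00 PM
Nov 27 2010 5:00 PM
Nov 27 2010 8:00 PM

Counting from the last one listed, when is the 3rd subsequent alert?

Nov 28 2010 5:00 AM

Spacing: 3, 3, 3 h — constant 3 h.
Nov 27 2010 8:00 PM + 3 h = Nov 27 2010 11:00 PM.
Nov 27 2010 11:00 PM + 3 h = Nov 28 2010 2:00 AM.
Nov 28 2010 2:00 AM + 3 h = Nov 28 2010 5:00 AM.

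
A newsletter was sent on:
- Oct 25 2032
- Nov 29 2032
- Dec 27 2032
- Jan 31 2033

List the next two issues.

These are Mondays with 35, 28, 35-day gaps.
Each is the final Monday of its month — Nov 29 2032 is past the 28th, so '4th Monday' doesn't fit.
February 2033 ends with Monday Feb 28 2033.
March 2033 ends with Monday Mar 28 2033.

Feb 28 2033, Mar 28 2033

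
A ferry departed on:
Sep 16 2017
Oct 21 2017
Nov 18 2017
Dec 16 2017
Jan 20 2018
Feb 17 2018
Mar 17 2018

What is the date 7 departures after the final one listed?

Oct 20 2018

These are Saturdays at 28- or 35-day spacing (35, 28, 28, 35, 28, 28).
The pattern: 3rd Saturday of the month.
April 2018 — 3rd Saturday is Apr 21 2018.
3rd Saturday of May 2018: May 19 2018.
June 2018 — 3rd Saturday is Jun 16 2018.
July 2018 — 3rd Saturday is Jul 21 2018.
August 2018 — 3rd Saturday is Aug 18 2018.
3rd Saturday of September 2018: Sep 15 2018.
October 2018 — 3rd Saturday is Oct 20 2018.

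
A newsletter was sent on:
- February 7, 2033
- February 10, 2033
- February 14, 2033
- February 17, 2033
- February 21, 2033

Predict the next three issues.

February 24, 2033; February 28, 2033; March 3, 2033

Every event lands on a Monday or Thursday (gaps cycle 3, 4, 3, 4).
So the schedule is: every Monday and Thursday.
Next Thursday: February 24, 2033.
Next Monday: February 28, 2033.
The following Thursday is March 3, 2033.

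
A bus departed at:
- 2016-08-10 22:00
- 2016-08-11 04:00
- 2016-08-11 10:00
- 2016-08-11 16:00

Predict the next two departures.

2016-08-11 22:00, 2016-08-12 04:00

Gaps: 6, 6, 6 hours — each event is 6 hours after the previous one.
2016-08-11 16:00 + 6 h = 2016-08-11 22:00.
2016-08-11 22:00 + 6 h = 2016-08-12 04:00.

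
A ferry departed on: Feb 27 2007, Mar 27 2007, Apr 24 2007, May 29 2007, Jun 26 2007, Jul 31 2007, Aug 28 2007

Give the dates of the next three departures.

These are Tuesdays with 28, 28, 35, 28, 35, 28-day gaps.
Each is the final Tuesday of its month — May 29 2007 is past the 28th, so '4th Tuesday' doesn't fit.
September 2007 ends with Tuesday Sep 25 2007.
October 2007 ends with Tuesday Oct 30 2007.
Last Tuesday of November 2007: Nov 27 2007.

Sep 25 2007, Oct 30 2007, Nov 27 2007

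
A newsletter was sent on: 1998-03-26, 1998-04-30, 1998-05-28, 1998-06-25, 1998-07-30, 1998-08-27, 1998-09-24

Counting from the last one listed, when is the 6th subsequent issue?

1999-03-25

These are Thursdays with 35, 28, 28, 35, 28, 28-day gaps.
Each is the final Thursday of its month — 1998-04-30 is past the 28th, so '4th Thursday' doesn't fit.
Last Thursday of October 1998: 1998-10-29.
November 1998 ends with Thursday 1998-11-26.
Last Thursday of December 1998: 1998-12-31.
January 1999 ends with Thursday 1999-01-28.
Last Thursday of February 1999: 1999-02-25.
Last Thursday of March 1999: 1999-03-25.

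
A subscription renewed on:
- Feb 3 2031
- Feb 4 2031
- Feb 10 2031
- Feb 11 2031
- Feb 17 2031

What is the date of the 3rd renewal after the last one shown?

Feb 25 2031

Every event lands on a Monday or Tuesday (gaps cycle 1, 6, 1, 6).
So the schedule is: every Monday and Tuesday.
The following Tuesday is Feb 18 2031.
Next Monday: Feb 24 2031.
Next Tuesday: Feb 25 2031.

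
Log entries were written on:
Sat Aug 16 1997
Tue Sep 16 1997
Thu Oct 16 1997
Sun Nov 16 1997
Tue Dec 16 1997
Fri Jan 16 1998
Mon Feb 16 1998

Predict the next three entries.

Mon Mar 16 1998, Thu Apr 16 1998, Sat May 16 1998

Gaps: 31, 30, 31, 30, 31, 31 days — not constant. Every event is on the 16th of the month.
Pattern: the 16th of each month.
March 1998: Mon Mar 16 1998.
April 1998: Thu Apr 16 1998.
May 1998: Sat May 16 1998.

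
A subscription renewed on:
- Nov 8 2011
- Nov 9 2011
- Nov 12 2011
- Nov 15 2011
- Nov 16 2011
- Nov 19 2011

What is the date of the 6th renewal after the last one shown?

Dec 3 2011

Gaps: 1, 3, 3, 1, 3 days — not constant, but cyclic with period 3.
The events fall on every Tuesday, Wednesday and Saturday.
The following Tuesday is Nov 22 2011.
Next Wednesday: Nov 23 2011.
The following Saturday is Nov 26 2011.
Next Tuesday: Nov 29 2011.
The following Wednesday is Nov 30 2011.
The following Saturday is Dec 3 2011.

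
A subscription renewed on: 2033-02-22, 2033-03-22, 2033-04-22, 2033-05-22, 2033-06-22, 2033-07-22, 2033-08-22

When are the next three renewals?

2033-09-22, 2033-10-22, 2033-11-22

The day-of-month is always 22 (28, 31, 30, 31, 30, 31 days between events).
So this recurs on the 22nd of each month.
September 2033: 2033-09-22.
Next: October 2033 → 2033-10-22.
November 2033: 2033-11-22.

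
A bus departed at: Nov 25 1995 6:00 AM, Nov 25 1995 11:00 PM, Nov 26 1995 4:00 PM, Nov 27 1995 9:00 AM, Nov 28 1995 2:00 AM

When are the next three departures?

The interval is a steady 17 hours (17, 17, 17, 17).
Nov 28 1995 2:00 AM + 17 h = Nov 28 1995 7:00 PM.
Nov 28 1995 7:00 PM + 17 h = Nov 29 1995 12:00 PM.
Nov 29 1995 12:00 PM + 17 h = Nov 30 1995 5:00 AM.

Nov 28 1995 7:00 PM, Nov 29 1995 12:00 PM, Nov 30 1995 5:00 AM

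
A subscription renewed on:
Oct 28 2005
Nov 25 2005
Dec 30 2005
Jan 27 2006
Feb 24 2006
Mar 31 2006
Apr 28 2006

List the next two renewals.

May 26 2006, Jun 30 2006

Every date is a Friday; gaps 28, 35, 28, 28, 35, 28 days.
Each is the last Friday of its month (at least one falls on the 29th or later, ruling out '4th Friday').
Last Friday of May 2006: May 26 2006.
June 2006 ends with Friday Jun 30 2006.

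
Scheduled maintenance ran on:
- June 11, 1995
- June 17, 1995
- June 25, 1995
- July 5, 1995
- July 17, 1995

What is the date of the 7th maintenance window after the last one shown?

Gaps: 6, 8, 10, 12 days — each gap is 2 larger than the previous one.
Next gap: 14 days. July 17, 1995 + 14 days = July 31, 1995.
Next gap: 16 days. July 31, 1995 + 16 days = August 16, 1995.
Next gap: 18 days. August 16, 1995 + 18 days = September 3, 1995.
Next gap: 20 days. September 3, 1995 + 20 days = September 23, 1995.
Next gap: 22 days. September 23, 1995 + 22 days = October 15, 1995.
Next gap: 24 days. October 15, 1995 + 24 days = November 8, 1995.
Next gap: 26 days. November 8, 1995 + 26 days = December 4, 1995.

December 4, 1995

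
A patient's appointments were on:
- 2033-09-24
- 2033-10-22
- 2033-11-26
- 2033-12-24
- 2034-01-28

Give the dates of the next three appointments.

2034-02-25, 2034-03-25, 2034-04-22

Gaps: 28, 35, 28, 35 days — a mix of 28 and 35. Every date is a Saturday.
Each is the 4th Saturday of its month.
February 2034 — 4th Saturday is 2034-02-25.
4th Saturday of March 2034: 2034-03-25.
April 2034 — 4th Saturday is 2034-04-22.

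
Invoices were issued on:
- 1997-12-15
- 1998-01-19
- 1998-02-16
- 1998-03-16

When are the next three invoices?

These are Mondays at 28- or 35-day spacing (35, 28, 28).
The pattern: 3rd Monday of the month.
3rd Monday of April 1998: 1998-04-20.
3rd Monday of May 1998: 1998-05-18.
June 1998 — 3rd Monday is 1998-06-15.

1998-04-20, 1998-05-18, 1998-06-15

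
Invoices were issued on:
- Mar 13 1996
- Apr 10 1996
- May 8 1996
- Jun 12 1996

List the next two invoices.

All dates are Wednesdays, 28, 28, 35 days apart.
Specifically, the 2nd Wednesday of each month.
2nd Wednesday of July 1996: Jul 10 1996.
August 1996 — 2nd Wednesday is Aug 14 1996.

Jul 10 1996, Aug 14 1996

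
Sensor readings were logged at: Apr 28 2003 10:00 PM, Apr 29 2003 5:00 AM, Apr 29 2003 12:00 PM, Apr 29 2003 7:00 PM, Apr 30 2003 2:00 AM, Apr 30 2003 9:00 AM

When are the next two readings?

Spacing: 7, 7, 7, 7, 7 h — constant 7 h.
Apr 30 2003 9:00 AM + 7 h = Apr 30 2003 4:00 PM.
Apr 30 2003 4:00 PM + 7 h = Apr 30 2003 11:00 PM.

Apr 30 2003 4:00 PM, Apr 30 2003 11:00 PM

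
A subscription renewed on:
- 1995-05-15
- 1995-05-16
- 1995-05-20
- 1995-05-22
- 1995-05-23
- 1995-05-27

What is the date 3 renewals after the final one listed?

The gap pattern 1, 4, 2, 1, 4 repeats every 3 events.
These are the Mondays, Tuesdays and Saturdays of each week.
Next Monday: 1995-05-29.
Next Tuesday: 1995-05-30.
The following Saturday is 1995-06-03.

1995-06-03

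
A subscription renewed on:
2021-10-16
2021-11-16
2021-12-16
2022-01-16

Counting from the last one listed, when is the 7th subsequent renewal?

2022-08-16

The day-of-month is always 16 (31, 30, 31 days between events).
So this recurs on the 16th of each month.
February 2022: 2022-02-16.
Next: March 2022 → 2022-03-16.
April 2022: 2022-04-16.
May 2022: 2022-05-16.
June 2022: 2022-06-16.
Next: July 2022 → 2022-07-16.
Next: August 2022 → 2022-08-16.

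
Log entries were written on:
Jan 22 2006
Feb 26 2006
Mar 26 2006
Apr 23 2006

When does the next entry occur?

These are Sundays at 28- or 35-day spacing (35, 28, 28).
The pattern: 4th Sunday of the month.
May 2006 — 4th Sunday is May 28 2006.

May 28 2006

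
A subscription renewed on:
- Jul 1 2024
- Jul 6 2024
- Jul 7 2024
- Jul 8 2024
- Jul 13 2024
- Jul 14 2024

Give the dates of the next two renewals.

Jul 15 2024, Jul 20 2024

Every event lands on a Monday or Saturday or Sunday (gaps cycle 5, 1, 1, 5, 1).
So the schedule is: every Monday, Saturday and Sunday.
Next Monday: Jul 15 2024.
The following Saturday is Jul 20 2024.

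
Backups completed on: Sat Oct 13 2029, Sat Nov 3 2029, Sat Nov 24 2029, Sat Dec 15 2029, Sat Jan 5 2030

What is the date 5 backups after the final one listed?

Sat Apr 20 2030

Every event comes 21 days after the last (21, 21, 21, 21).
Sat Jan 5 2030 + 21 days = Sat Jan 26 2030.
Sat Jan 26 2030 + 21 days = Sat Feb 16 2030.
Sat Feb 16 2030 + 21 days = Sat Mar 9 2030.
Sat Mar 9 2030 + 21 days = Sat Mar 30 2030.
Sat Mar 30 2030 + 21 days = Sat Apr 20 2030.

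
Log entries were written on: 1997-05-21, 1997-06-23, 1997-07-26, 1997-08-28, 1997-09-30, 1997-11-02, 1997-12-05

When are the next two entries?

1998-01-07, 1998-02-09

Gaps between consecutive events: 33, 33, 33, 33, 33, 33 days — a constant 33-day interval.
1997-12-05 + 33 days = 1998-01-07.
1998-01-07 + 33 days = 1998-02-09.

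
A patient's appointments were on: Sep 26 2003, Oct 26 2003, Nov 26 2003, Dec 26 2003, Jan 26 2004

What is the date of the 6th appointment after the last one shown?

Jul 26 2004

Each date is the 26th; the gaps (30, 31, 30, 31) track the month lengths.
The rule is the 26th of each month.
Next: February 2004 → Feb 26 2004.
March 2004: Mar 26 2004.
Next: April 2004 → Apr 26 2004.
May 2004: May 26 2004.
Next: June 2004 → Jun 26 2004.
Next: July 2004 → Jul 26 2004.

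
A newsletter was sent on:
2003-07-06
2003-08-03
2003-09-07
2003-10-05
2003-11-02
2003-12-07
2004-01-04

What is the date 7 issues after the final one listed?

2004-08-01

These are Sundays at 28- or 35-day spacing (28, 35, 28, 28, 35, 28).
The pattern: 1st Sunday of the month.
February 2004 — 1st Sunday is 2004-02-01.
1st Sunday of March 2004: 2004-03-07.
April 2004 — 1st Sunday is 2004-04-04.
1st Sunday of May 2004: 2004-05-02.
1st Sunday of June 2004: 2004-06-06.
July 2004 — 1st Sunday is 2004-07-04.
1st Sunday of August 2004: 2004-08-01.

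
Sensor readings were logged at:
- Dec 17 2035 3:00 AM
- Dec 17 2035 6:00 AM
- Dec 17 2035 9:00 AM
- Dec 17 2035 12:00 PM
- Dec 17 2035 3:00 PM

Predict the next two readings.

Gaps: 3, 3, 3, 3 hours — each event is 3 hours after the previous one.
Dec 17 2035 3:00 PM + 3 h = Dec 17 2035 6:00 PM.
Dec 17 2035 6:00 PM + 3 h = Dec 17 2035 9:00 PM.

Dec 17 2035 6:00 PM, Dec 17 2035 9:00 PM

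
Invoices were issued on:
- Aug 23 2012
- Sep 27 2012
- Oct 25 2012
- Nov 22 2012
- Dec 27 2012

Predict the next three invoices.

These are Thursdays at 28- or 35-day spacing (35, 28, 28, 35).
The pattern: 4th Thursday of the month.
January 2013 — 4th Thursday is Jan 24 2013.
4th Thursday of February 2013: Feb 28 2013.
4th Thursday of March 2013: Mar 28 2013.

Jan 24 2013, Feb 28 2013, Mar 28 2013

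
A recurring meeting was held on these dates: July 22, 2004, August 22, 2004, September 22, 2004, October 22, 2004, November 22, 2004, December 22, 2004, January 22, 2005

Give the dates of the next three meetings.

Gaps: 31, 31, 30, 31, 30, 31 days — not constant. Every event is on the 22nd of the month.
Pattern: the 22nd of each month.
February 2005: February 22, 2005.
March 2005: March 22, 2005.
April 2005: April 22, 2005.

February 22, 2005; March 22, 2005; April 22, 2005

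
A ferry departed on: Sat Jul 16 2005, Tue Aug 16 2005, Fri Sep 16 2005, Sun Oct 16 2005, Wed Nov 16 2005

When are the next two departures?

Fri Dec 16 2005, Mon Jan 16 2006

Gaps: 31, 31, 30, 31 days — not constant. Every event is on the 16th of the month.
Pattern: the 16th of each month.
Next: December 2005 → Fri Dec 16 2005.
January 2006: Mon Jan 16 2006.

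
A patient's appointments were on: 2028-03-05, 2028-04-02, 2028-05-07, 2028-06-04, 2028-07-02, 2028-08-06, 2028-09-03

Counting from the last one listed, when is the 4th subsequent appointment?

2029-01-07

All dates are Sundays, 28, 35, 28, 28, 35, 28 days apart.
Specifically, the 1st Sunday of each month.
October 2028 — 1st Sunday is 2028-10-01.
1st Sunday of November 2028: 2028-11-05.
December 2028 — 1st Sunday is 2028-12-03.
1st Sunday of January 2029: 2029-01-07.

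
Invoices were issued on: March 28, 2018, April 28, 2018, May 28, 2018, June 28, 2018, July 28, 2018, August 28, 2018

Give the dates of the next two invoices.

September 28, 2018; October 28, 2018

Gaps: 31, 30, 31, 30, 31 days — not constant. Every event is on the 28th of the month.
Pattern: the 28th of each month.
Next: September 2018 → September 28, 2018.
Next: October 2018 → October 28, 2018.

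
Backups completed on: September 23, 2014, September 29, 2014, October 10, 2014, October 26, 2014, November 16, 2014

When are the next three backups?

The spacing grows by 5 each time: 6, 11, 16, 21 days.
Next gap: 26 days. November 16, 2014 + 26 days = December 12, 2014.
Next gap: 31 days. December 12, 2014 + 31 days = January 12, 2015.
Next gap: 36 days. January 12, 2015 + 36 days = February 17, 2015.

December 12, 2014; January 12, 2015; February 17, 2015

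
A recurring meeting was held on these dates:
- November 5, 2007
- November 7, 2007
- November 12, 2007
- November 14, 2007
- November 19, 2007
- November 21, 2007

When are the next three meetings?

The gap pattern 2, 5, 2, 5, 2 repeats every 2 events.
These are the Mondays and Wednesdays of each week.
The following Monday is November 26, 2007.
Next Wednesday: November 28, 2007.
Next Monday: December 3, 2007.

November 26, 2007; November 28, 2007; December 3, 2007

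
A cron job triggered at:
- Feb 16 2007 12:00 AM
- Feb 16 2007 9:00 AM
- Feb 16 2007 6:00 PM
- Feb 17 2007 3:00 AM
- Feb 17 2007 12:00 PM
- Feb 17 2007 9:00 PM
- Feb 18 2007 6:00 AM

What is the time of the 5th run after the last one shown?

Feb 20 2007 3:00 AM

The interval is a steady 9 hours (9, 9, 9, 9, 9, 9).
Feb 18 2007 6:00 AM + 9 h = Feb 18 2007 3:00 PM.
Feb 18 2007 3:00 PM + 9 h = Feb 19 2007 12:00 AM.
Feb 19 2007 12:00 AM + 9 h = Feb 19 2007 9:00 AM.
Feb 19 2007 9:00 AM + 9 h = Feb 19 2007 6:00 PM.
Feb 19 2007 6:00 PM + 9 h = Feb 20 2007 3:00 AM.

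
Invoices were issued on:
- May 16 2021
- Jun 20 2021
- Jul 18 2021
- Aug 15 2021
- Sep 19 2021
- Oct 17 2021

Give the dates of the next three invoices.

Nov 21 2021, Dec 19 2021, Jan 16 2022

These are Sundays at 28- or 35-day spacing (35, 28, 28, 35, 28).
The pattern: 3rd Sunday of the month.
November 2021 — 3rd Sunday is Nov 21 2021.
3rd Sunday of December 2021: Dec 19 2021.
January 2022 — 3rd Sunday is Jan 16 2022.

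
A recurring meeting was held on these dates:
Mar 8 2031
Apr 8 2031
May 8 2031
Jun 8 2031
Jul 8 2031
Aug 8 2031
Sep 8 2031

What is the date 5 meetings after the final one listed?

Feb 8 2032

The day-of-month is always 8 (31, 30, 31, 30, 31, 31 days between events).
So this recurs on the 8th of each month.
October 2031: Oct 8 2031.
November 2031: Nov 8 2031.
Next: December 2031 → Dec 8 2031.
Next: January 2032 → Jan 8 2032.
Next: February 2032 → Feb 8 2032.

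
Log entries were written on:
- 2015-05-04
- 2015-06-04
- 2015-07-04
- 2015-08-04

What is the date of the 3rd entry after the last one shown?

2015-11-04

The day-of-month is always 4 (31, 30, 31 days between events).
So this recurs on the 4th of each month.
September 2015: 2015-09-04.
October 2015: 2015-10-04.
November 2015: 2015-11-04.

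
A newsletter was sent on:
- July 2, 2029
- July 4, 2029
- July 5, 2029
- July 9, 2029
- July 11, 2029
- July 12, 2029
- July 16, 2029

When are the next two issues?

July 18, 2029; July 19, 2029

The gap pattern 2, 1, 4, 2, 1, 4 repeats every 3 events.
These are the Mondays, Wednesdays and Thursdays of each week.
Next Wednesday: July 18, 2029.
Next Thursday: July 19, 2029.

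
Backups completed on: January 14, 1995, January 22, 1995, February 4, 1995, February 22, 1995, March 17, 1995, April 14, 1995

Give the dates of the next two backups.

May 17, 1995; June 24, 1995

The spacing grows by 5 each time: 8, 13, 18, 23, 28 days.
Next gap: 33 days. April 14, 1995 + 33 days = May 17, 1995.
Next gap: 38 days. May 17, 1995 + 38 days = June 24, 1995.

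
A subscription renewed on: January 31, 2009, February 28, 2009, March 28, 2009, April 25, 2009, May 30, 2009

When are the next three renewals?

June 27, 2009; July 25, 2009; August 29, 2009

These are Saturdays with 28, 28, 28, 35-day gaps.
Each is the final Saturday of its month — January 31, 2009 is past the 28th, so '4th Saturday' doesn't fit.
Last Saturday of June 2009: June 27, 2009.
July 2009 ends with Saturday July 25, 2009.
August 2009 ends with Saturday August 29, 2009.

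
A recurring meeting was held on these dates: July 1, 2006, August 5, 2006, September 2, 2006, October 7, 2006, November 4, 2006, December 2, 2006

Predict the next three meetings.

All dates are Saturdays, 35, 28, 35, 28, 28 days apart.
Specifically, the 1st Saturday of each month.
January 2007 — 1st Saturday is January 6, 2007.
1st Saturday of February 2007: February 3, 2007.
March 2007 — 1st Saturday is March 3, 2007.

January 6, 2007; February 3, 2007; March 3, 2007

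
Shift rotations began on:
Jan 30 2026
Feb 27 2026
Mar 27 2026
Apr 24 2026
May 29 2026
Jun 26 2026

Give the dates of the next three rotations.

Jul 31 2026, Aug 28 2026, Sep 25 2026

All Fridays; the gaps (28, 28, 28, 35, 28) vary with month length.
This is the last Friday of each month.
July 2026 ends with Friday Jul 31 2026.
August 2026 ends with Friday Aug 28 2026.
September 2026 ends with Friday Sep 25 2026.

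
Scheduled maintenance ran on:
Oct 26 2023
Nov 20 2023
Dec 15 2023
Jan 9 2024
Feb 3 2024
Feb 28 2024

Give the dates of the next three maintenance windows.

The spacing is 25, 25, 25, 25, 25 days — always 25 days.
Feb 28 2024 + 25 days = Mar 24 2024.
Mar 24 2024 + 25 days = Apr 18 2024.
Apr 18 2024 + 25 days = May 13 2024.

Mar 24 2024, Apr 18 2024, May 13 2024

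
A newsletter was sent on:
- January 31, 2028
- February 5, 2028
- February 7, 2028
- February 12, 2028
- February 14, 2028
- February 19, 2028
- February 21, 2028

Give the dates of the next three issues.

February 26, 2028; February 28, 2028; March 4, 2028

Every event lands on a Monday or Saturday (gaps cycle 5, 2, 5, 2, 5, 2).
So the schedule is: every Monday and Saturday.
The following Saturday is February 26, 2028.
The following Monday is February 28, 2028.
Next Saturday: March 4, 2028.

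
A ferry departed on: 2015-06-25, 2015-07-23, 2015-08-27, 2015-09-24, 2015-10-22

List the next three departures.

2015-11-26, 2015-12-24, 2016-01-28

These are Thursdays at 28- or 35-day spacing (28, 35, 28, 28).
The pattern: 4th Thursday of the month.
November 2015 — 4th Thursday is 2015-11-26.
4th Thursday of December 2015: 2015-12-24.
4th Thursday of January 2016: 2016-01-28.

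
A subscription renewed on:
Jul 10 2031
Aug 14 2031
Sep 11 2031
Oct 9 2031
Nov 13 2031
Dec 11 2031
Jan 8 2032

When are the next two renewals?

Feb 12 2032, Mar 11 2032

These are Thursdays at 28- or 35-day spacing (35, 28, 28, 35, 28, 28).
The pattern: 2nd Thursday of the month.
February 2032 — 2nd Thursday is Feb 12 2032.
March 2032 — 2nd Thursday is Mar 11 2032.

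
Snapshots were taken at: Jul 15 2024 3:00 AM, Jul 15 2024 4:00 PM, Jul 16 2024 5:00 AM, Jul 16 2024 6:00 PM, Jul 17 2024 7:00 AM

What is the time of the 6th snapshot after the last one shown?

Jul 20 2024 1:00 PM

Spacing: 13, 13, 13, 13 h — constant 13 h.
Jul 17 2024 7:00 AM + 13 h = Jul 17 2024 8:00 PM.
Jul 17 2024 8:00 PM + 13 h = Jul 18 2024 9:00 AM.
Jul 18 2024 9:00 AM + 13 h = Jul 18 2024 10:00 PM.
Jul 18 2024 10:00 PM + 13 h = Jul 19 2024 11:00 AM.
Jul 19 2024 11:00 AM + 13 h = Jul 20 2024 12:00 AM.
Jul 20 2024 12:00 AM + 13 h = Jul 20 2024 1:00 PM.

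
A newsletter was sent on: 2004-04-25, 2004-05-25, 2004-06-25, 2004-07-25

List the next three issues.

2004-08-25, 2004-09-25, 2004-10-25

Each date is the 25th; the gaps (30, 31, 30) track the month lengths.
The rule is the 25th of each month.
Next: August 2004 → 2004-08-25.
Next: September 2004 → 2004-09-25.
October 2004: 2004-10-25.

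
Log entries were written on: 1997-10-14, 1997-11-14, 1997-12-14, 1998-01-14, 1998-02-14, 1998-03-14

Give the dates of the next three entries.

Each date is the 14th; the gaps (31, 30, 31, 31, 28) track the month lengths.
The rule is the 14th of each month.
Next: April 1998 → 1998-04-14.
May 1998: 1998-05-14.
Next: June 1998 → 1998-06-14.

1998-04-14, 1998-05-14, 1998-06-14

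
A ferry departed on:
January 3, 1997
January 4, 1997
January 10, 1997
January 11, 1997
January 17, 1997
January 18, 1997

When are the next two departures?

January 24, 1997; January 25, 1997

Every event lands on a Friday or Saturday (gaps cycle 1, 6, 1, 6, 1).
So the schedule is: every Friday and Saturday.
The following Friday is January 24, 1997.
The following Saturday is January 25, 1997.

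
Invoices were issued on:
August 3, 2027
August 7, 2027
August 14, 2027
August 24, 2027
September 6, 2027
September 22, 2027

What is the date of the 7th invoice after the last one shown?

April 5, 2028

Gaps: 4, 7, 10, 13, 16 days — each gap is 3 larger than the previous one.
Next gap: 19 days. September 22, 2027 + 19 days = October 11, 2027.
Next gap: 22 days. October 11, 2027 + 22 days = November 2, 2027.
Next gap: 25 days. November 2, 2027 + 25 days = November 27, 2027.
Next gap: 28 days. November 27, 2027 + 28 days = December 25, 2027.
Next gap: 31 days. December 25, 2027 + 31 days = January 25, 2028.
Next gap: 34 days. January 25, 2028 + 34 days = February 28, 2028.
Next gap: 37 days. February 28, 2028 + 37 days = April 5, 2028.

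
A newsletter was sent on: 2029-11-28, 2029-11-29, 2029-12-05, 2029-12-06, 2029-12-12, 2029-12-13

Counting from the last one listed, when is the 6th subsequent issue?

Gaps: 1, 6, 1, 6, 1 days — not constant, but cyclic with period 2.
The events fall on every Wednesday and Thursday.
Next Wednesday: 2029-12-19.
The following Thursday is 2029-12-20.
The following Wednesday is 2029-12-26.
Next Thursday: 2029-12-27.
The following Wednesday is 2030-01-02.
The following Thursday is 2030-01-03.

2030-01-03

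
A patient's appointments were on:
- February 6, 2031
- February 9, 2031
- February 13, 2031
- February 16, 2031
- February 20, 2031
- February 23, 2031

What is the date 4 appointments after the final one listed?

The gap pattern 3, 4, 3, 4, 3 repeats every 2 events.
These are the Thursdays and Sundays of each week.
Next Thursday: February 27, 2031.
Next Sunday: March 2, 2031.
The following Thursday is March 6, 2031.
The following Sunday is March 9, 2031.

March 9, 2031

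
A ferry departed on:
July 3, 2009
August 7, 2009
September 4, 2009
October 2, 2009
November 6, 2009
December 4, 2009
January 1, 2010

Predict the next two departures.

February 5, 2010; March 5, 2010

Gaps: 35, 28, 28, 35, 28, 28 days — a mix of 28 and 35. Every date is a Friday.
Each is the 1st Friday of its month.
February 2010 — 1st Friday is February 5, 2010.
1st Friday of March 2010: March 5, 2010.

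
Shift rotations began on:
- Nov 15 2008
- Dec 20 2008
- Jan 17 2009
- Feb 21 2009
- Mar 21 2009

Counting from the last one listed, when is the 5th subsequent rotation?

Gaps: 35, 28, 35, 28 days — a mix of 28 and 35. Every date is a Saturday.
Each is the 3rd Saturday of its month.
April 2009 — 3rd Saturday is Apr 18 2009.
May 2009 — 3rd Saturday is May 16 2009.
3rd Saturday of June 2009: Jun 20 2009.
3rd Saturday of July 2009: Jul 18 2009.
3rd Saturday of August 2009: Aug 15 2009.

Aug 15 2009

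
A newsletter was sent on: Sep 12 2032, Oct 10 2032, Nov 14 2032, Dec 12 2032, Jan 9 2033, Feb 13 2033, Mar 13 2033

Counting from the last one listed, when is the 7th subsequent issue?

Gaps: 28, 35, 28, 28, 35, 28 days — a mix of 28 and 35. Every date is a Sunday.
Each is the 2nd Sunday of its month.
April 2033 — 2nd Sunday is Apr 10 2033.
May 2033 — 2nd Sunday is May 8 2033.
2nd Sunday of June 2033: Jun 12 2033.
2nd Sunday of July 2033: Jul 10 2033.
August 2033 — 2nd Sunday is Aug 14 2033.
September 2033 — 2nd Sunday is Sep 11 2033.
October 2033 — 2nd Sunday is Oct 9 2033.

Oct 9 2033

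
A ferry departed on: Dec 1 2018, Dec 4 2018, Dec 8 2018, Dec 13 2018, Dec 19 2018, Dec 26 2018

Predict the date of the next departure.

Jan 3 2019

The spacing grows by 1 each time: 3, 4, 5, 6, 7 days.
Next gap: 8 days. Dec 26 2018 + 8 days = Jan 3 2019.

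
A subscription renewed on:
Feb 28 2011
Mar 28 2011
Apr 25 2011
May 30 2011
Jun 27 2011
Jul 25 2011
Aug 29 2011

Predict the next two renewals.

Every date is a Monday; gaps 28, 28, 35, 28, 28, 35 days.
Each is the last Monday of its month (at least one falls on the 29th or later, ruling out '4th Monday').
Last Monday of September 2011: Sep 26 2011.
October 2011 ends with Monday Oct 31 2011.

Sep 26 2011, Oct 31 2011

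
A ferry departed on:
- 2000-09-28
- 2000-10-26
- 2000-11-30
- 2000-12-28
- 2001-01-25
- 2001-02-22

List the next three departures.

2001-03-29, 2001-04-26, 2001-05-31

These are Thursdays with 28, 35, 28, 28, 28-day gaps.
Each is the final Thursday of its month — 2000-11-30 is past the 28th, so '4th Thursday' doesn't fit.
March 2001 ends with Thursday 2001-03-29.
April 2001 ends with Thursday 2001-04-26.
May 2001 ends with Thursday 2001-05-31.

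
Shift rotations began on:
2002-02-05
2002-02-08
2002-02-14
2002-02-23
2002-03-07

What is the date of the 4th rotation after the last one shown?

2002-05-24

Intervals are 3, 6, 9, 12 days — an arithmetic progression with common difference 3.
Next gap: 15 days. 2002-03-07 + 15 days = 2002-03-22.
Next gap: 18 days. 2002-03-22 + 18 days = 2002-04-09.
Next gap: 21 days. 2002-04-09 + 21 days = 2002-04-30.
Next gap: 24 days. 2002-04-30 + 24 days = 2002-05-24.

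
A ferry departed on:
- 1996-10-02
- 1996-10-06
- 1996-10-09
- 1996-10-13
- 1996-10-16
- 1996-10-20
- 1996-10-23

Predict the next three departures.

1996-10-27, 1996-10-30, 1996-11-03

Gaps: 4, 3, 4, 3, 4, 3 days — not constant, but cyclic with period 2.
The events fall on every Wednesday and Sunday.
Next Sunday: 1996-10-27.
The following Wednesday is 1996-10-30.
The following Sunday is 1996-11-03.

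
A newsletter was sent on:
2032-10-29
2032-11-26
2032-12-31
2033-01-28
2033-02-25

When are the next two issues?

2033-03-25, 2033-04-29

All Fridays; the gaps (28, 35, 28, 28) vary with month length.
This is the last Friday of each month.
Last Friday of March 2033: 2033-03-25.
Last Friday of April 2033: 2033-04-29.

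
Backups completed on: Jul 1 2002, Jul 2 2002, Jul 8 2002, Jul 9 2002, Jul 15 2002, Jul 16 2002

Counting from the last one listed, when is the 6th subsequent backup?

Aug 6 2002

The gap pattern 1, 6, 1, 6, 1 repeats every 2 events.
These are the Mondays and Tuesdays of each week.
The following Monday is Jul 22 2002.
Next Tuesday: Jul 23 2002.
The following Monday is Jul 29 2002.
Next Tuesday: Jul 30 2002.
The following Monday is Aug 5 2002.
The following Tuesday is Aug 6 2002.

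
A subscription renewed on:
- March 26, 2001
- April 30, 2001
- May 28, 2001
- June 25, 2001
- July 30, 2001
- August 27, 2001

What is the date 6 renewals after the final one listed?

These are Mondays with 35, 28, 28, 35, 28-day gaps.
Each is the final Monday of its month — April 30, 2001 is past the 28th, so '4th Monday' doesn't fit.
Last Monday of September 2001: September 24, 2001.
October 2001 ends with Monday October 29, 2001.
Last Monday of November 2001: November 26, 2001.
Last Monday of December 2001: December 31, 2001.
January 2002 ends with Monday January 28, 2002.
February 2002 ends with Monday February 25, 2002.

February 25, 2002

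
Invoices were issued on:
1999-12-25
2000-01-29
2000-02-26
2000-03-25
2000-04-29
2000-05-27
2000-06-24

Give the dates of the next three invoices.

2000-07-29, 2000-08-26, 2000-09-30

All Saturdays; the gaps (35, 28, 28, 35, 28, 28) vary with month length.
This is the last Saturday of each month.
July 2000 ends with Saturday 2000-07-29.
August 2000 ends with Saturday 2000-08-26.
September 2000 ends with Saturday 2000-09-30.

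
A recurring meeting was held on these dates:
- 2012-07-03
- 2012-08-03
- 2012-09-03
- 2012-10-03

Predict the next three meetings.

2012-11-03, 2012-12-03, 2013-01-03

Each date is the 3rd; the gaps (31, 31, 30) track the month lengths.
The rule is the 3rd of each month.
November 2012: 2012-11-03.
Next: December 2012 → 2012-12-03.
January 2013: 2013-01-03.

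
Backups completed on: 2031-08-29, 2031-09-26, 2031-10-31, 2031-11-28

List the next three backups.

Every date is a Friday; gaps 28, 35, 28 days.
Each is the last Friday of its month (at least one falls on the 29th or later, ruling out '4th Friday').
Last Friday of December 2031: 2031-12-26.
January 2032 ends with Friday 2032-01-30.
February 2032 ends with Friday 2032-02-27.

2031-12-26, 2032-01-30, 2032-02-27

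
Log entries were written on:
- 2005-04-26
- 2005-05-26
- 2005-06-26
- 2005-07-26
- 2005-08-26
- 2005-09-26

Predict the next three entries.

Gaps: 30, 31, 30, 31, 31 days — not constant. Every event is on the 26th of the month.
Pattern: the 26th of each month.
Next: October 2005 → 2005-10-26.
November 2005: 2005-11-26.
December 2005: 2005-12-26.

2005-10-26, 2005-11-26, 2005-12-26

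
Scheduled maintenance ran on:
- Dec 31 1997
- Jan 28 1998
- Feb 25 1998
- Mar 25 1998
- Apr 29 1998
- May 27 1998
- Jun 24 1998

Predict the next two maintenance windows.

These are Wednesdays with 28, 28, 28, 35, 28, 28-day gaps.
Each is the final Wednesday of its month — Dec 31 1997 is past the 28th, so '4th Wednesday' doesn't fit.
Last Wednesday of July 1998: Jul 29 1998.
Last Wednesday of August 1998: Aug 26 1998.

Jul 29 1998, Aug 26 1998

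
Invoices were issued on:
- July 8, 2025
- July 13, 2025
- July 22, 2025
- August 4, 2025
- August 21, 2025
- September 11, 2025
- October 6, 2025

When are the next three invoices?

November 4, 2025; December 7, 2025; January 13, 2026

Intervals are 5, 9, 13, 17, 21, 25 days — an arithmetic progression with common difference 4.
Next gap: 29 days. October 6, 2025 + 29 days = November 4, 2025.
Next gap: 33 days. November 4, 2025 + 33 days = December 7, 2025.
Next gap: 37 days. December 7, 2025 + 37 days = January 13, 2026.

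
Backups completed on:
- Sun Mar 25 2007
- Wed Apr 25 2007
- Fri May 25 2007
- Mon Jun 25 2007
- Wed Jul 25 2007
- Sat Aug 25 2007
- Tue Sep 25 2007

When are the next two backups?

The day-of-month is always 25 (31, 30, 31, 30, 31, 31 days between events).
So this recurs on the 25th of each month.
October 2007: Thu Oct 25 2007.
Next: November 2007 → Sun Nov 25 2007.

Thu Oct 25 2007, Sun Nov 25 2007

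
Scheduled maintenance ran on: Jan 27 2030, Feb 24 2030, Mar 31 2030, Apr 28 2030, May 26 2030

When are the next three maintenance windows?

Jun 30 2030, Jul 28 2030, Aug 25 2030

All Sundays; the gaps (28, 35, 28, 28) vary with month length.
This is the last Sunday of each month.
Last Sunday of June 2030: Jun 30 2030.
July 2030 ends with Sunday Jul 28 2030.
Last Sunday of August 2030: Aug 25 2030.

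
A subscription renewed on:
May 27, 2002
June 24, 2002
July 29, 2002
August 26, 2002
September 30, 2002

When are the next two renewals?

October 28, 2002; November 25, 2002

These are Mondays with 28, 35, 28, 35-day gaps.
Each is the final Monday of its month — July 29, 2002 is past the 28th, so '4th Monday' doesn't fit.
October 2002 ends with Monday October 28, 2002.
November 2002 ends with Monday November 25, 2002.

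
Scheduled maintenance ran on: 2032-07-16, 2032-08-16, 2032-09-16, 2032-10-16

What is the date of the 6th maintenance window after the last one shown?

2033-04-16

Each date is the 16th; the gaps (31, 31, 30) track the month lengths.
The rule is the 16th of each month.
November 2032: 2032-11-16.
Next: December 2032 → 2032-12-16.
January 2033: 2033-01-16.
Next: February 2033 → 2033-02-16.
Next: March 2033 → 2033-03-16.
Next: April 2033 → 2033-04-16.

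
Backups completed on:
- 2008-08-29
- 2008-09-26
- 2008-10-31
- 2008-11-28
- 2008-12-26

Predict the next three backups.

These are Fridays with 28, 35, 28, 28-day gaps.
Each is the final Friday of its month — 2008-08-29 is past the 28th, so '4th Friday' doesn't fit.
Last Friday of January 2009: 2009-01-30.
February 2009 ends with Friday 2009-02-27.
Last Friday of March 2009: 2009-03-27.

2009-01-30, 2009-02-27, 2009-03-27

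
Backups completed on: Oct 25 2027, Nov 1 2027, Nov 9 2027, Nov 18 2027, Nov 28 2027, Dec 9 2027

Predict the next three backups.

Dec 21 2027, Jan 3 2028, Jan 17 2028

Gaps: 7, 8, 9, 10, 11 days — each gap is 1 larger than the previous one.
Next gap: 12 days. Dec 9 2027 + 12 days = Dec 21 2027.
Next gap: 13 days. Dec 21 2027 + 13 days = Jan 3 2028.
Next gap: 14 days. Jan 3 2028 + 14 days = Jan 17 2028.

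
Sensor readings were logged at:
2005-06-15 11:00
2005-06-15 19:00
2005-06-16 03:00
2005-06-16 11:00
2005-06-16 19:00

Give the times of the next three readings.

2005-06-17 03:00, 2005-06-17 11:00, 2005-06-17 19:00

Spacing: 8, 8, 8, 8 h — constant 8 h.
2005-06-16 19:00 + 8 h = 2005-06-17 03:00.
2005-06-17 03:00 + 8 h = 2005-06-17 11:00.
2005-06-17 11:00 + 8 h = 2005-06-17 19:00.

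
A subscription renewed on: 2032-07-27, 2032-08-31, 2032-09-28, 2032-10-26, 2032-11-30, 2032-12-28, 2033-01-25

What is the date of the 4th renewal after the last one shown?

2033-05-31

These are Tuesdays with 35, 28, 28, 35, 28, 28-day gaps.
Each is the final Tuesday of its month — 2032-08-31 is past the 28th, so '4th Tuesday' doesn't fit.
Last Tuesday of February 2033: 2033-02-22.
Last Tuesday of March 2033: 2033-03-29.
April 2033 ends with Tuesday 2033-04-26.
Last Tuesday of May 2033: 2033-05-31.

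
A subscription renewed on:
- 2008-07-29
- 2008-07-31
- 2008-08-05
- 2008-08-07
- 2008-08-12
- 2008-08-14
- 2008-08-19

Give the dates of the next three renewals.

The gap pattern 2, 5, 2, 5, 2, 5 repeats every 2 events.
These are the Tuesdays and Thursdays of each week.
Next Thursday: 2008-08-21.
Next Tuesday: 2008-08-26.
Next Thursday: 2008-08-28.

2008-08-21, 2008-08-26, 2008-08-28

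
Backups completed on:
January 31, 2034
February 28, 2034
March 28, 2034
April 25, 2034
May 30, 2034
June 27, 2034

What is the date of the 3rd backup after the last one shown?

Every date is a Tuesday; gaps 28, 28, 28, 35, 28 days.
Each is the last Tuesday of its month (at least one falls on the 29th or later, ruling out '4th Tuesday').
Last Tuesday of July 2034: July 25, 2034.
Last Tuesday of August 2034: August 29, 2034.
September 2034 ends with Tuesday September 26, 2034.

September 26, 2034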